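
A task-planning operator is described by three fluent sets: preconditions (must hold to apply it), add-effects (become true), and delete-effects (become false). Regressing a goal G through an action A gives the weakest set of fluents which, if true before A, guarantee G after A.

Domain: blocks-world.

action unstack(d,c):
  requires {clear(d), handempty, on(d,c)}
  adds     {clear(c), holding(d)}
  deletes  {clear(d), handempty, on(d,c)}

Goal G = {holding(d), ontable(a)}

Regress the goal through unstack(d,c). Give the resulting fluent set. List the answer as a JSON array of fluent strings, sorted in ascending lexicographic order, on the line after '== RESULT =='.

Regress:
  G ∩ del = {}  (empty — regression defined)
  G \ add = {holding(d), ontable(a)} \ {clear(c), holding(d)} = {ontable(a)}
  ∪ pre   = {ontable(a)} ∪ {clear(d), handempty, on(d,c)}
          = {clear(d), handempty, on(d,c), ontable(a)}

== RESULT ==
["clear(d)", "handempty", "on(d,c)", "ontable(a)"]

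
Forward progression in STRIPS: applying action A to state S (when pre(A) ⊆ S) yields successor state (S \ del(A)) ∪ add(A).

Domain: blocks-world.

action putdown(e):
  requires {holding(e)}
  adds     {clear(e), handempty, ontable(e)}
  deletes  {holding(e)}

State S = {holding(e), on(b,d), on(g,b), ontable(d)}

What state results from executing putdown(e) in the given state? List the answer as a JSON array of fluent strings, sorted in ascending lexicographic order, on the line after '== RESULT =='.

Progress:
  pre ⊆ S: {holding(e)} ⊆ S  — applicable
  S \ del = {on(b,d), on(g,b), ontable(d)}
  ∪ add   = {clear(e), handempty, on(b,d), on(g,b), ontable(d), ontable(e)}

== RESULT ==
["clear(e)", "handempty", "on(b,d)", "on(g,b)", "ontable(d)", "ontable(e)"]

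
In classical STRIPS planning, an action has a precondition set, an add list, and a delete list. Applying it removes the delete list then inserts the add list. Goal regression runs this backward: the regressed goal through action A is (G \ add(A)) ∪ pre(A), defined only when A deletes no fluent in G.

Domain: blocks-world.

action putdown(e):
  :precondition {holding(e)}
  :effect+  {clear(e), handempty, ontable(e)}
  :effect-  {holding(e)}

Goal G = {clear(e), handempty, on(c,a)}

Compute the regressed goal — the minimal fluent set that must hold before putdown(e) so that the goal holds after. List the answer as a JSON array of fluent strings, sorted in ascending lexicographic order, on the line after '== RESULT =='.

Regress:
  G ∩ del = {}  (empty — regression defined)
  G \ add = {clear(e), handempty, on(c,a)} \ {clear(e), handempty, ontable(e)} = {on(c,a)}
  ∪ pre   = {on(c,a)} ∪ {holding(e)}
          = {holding(e), on(c,a)}

== RESULT ==
["holding(e)", "on(c,a)"]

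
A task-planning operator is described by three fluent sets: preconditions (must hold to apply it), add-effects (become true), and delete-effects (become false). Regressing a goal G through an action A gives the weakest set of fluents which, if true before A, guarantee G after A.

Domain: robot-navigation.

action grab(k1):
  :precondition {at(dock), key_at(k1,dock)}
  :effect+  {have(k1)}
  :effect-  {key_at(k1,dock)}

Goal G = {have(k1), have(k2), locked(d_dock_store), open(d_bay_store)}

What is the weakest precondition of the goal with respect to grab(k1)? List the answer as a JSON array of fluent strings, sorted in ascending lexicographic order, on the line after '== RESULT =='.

Compute (G \ add) ∪ pre:
  G ∩ del = {}  (empty — regression defined)
  G \ add = {have(k1), have(k2), locked(d_dock_store), open(d_bay_store)} \ {have(k1)} = {have(k2), locked(d_dock_store), open(d_bay_store)}
  ∪ pre   = {have(k2), locked(d_dock_store), open(d_bay_store)} ∪ {at(dock), key_at(k1,dock)}
          = {at(dock), have(k2), key_at(k1,dock), locked(d_dock_store), open(d_bay_store)}

== RESULT ==
["at(dock)", "have(k2)", "key_at(k1,dock)", "locked(d_dock_store)", "open(d_bay_store)"]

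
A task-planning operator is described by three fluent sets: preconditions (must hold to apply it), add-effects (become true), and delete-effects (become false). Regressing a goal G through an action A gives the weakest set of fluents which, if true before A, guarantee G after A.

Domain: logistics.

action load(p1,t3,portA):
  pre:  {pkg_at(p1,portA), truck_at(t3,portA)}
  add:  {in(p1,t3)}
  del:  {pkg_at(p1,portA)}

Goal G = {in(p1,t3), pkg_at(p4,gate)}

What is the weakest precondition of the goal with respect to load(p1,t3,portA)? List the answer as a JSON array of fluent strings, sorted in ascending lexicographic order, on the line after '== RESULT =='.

Regress:
  G ∩ del = {}  (empty — regression defined)
  G \ add = {in(p1,t3), pkg_at(p4,gate)} \ {in(p1,t3)} = {pkg_at(p4,gate)}
  ∪ pre   = {pkg_at(p4,gate)} ∪ {pkg_at(p1,portA), truck_at(t3,portA)}
          = {pkg_at(p1,portA), pkg_at(p4,gate), truck_at(t3,portA)}

== RESULT ==
["pkg_at(p1,portA)", "pkg_at(p4,gate)", "truck_at(t3,portA)"]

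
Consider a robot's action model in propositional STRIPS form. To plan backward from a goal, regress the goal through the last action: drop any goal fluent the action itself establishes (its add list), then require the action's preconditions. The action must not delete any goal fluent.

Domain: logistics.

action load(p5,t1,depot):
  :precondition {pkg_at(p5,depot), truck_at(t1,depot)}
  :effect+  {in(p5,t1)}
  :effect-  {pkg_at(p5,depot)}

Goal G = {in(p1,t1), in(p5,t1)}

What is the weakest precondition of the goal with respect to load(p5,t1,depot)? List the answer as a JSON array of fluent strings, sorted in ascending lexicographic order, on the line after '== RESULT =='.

Compute (G \ add) ∪ pre:
  G ∩ del = {}  (empty — regression defined)
  G \ add = {in(p1,t1), in(p5,t1)} \ {in(p5,t1)} = {in(p1,t1)}
  ∪ pre   = {in(p1,t1)} ∪ {pkg_at(p5,depot), truck_at(t1,depot)}
          = {in(p1,t1), pkg_at(p5,depot), truck_at(t1,depot)}

== RESULT ==
["in(p1,t1)", "pkg_at(p5,depot)", "truck_at(t1,depot)"]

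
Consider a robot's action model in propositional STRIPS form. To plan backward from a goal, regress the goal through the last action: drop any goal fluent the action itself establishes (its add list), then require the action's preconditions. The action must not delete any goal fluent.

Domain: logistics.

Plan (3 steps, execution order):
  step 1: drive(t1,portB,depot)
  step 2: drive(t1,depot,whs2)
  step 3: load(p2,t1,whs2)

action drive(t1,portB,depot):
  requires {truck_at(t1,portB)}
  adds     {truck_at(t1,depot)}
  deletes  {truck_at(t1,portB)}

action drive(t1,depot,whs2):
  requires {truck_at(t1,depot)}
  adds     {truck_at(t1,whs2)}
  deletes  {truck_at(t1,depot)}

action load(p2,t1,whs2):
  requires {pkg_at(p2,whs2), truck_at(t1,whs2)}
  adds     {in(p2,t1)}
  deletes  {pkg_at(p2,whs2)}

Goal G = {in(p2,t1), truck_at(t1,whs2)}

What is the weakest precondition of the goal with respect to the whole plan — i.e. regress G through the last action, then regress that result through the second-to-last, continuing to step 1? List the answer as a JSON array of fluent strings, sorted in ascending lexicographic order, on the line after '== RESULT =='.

Work backward from the goal:
  through step 3 (load(p2,t1,whs2)): drop {in(p2,t1)}, keep {truck_at(t1,whs2)}, require {pkg_at(p2,whs2), truck_at(t1,whs2)}
    → {pkg_at(p2,whs2), truck_at(t1,whs2)}
  through step 2 (drive(t1,depot,whs2)): drop {truck_at(t1,whs2)}, keep {pkg_at(p2,whs2)}, require {truck_at(t1,depot)}
    → {pkg_at(p2,whs2), truck_at(t1,depot)}
  through step 1 (drive(t1,portB,depot)): drop {truck_at(t1,depot)}, keep {pkg_at(p2,whs2)}, require {truck_at(t1,portB)}
    → {pkg_at(p2,whs2), truck_at(t1,portB)}

== RESULT ==
["pkg_at(p2,whs2)", "truck_at(t1,portB)"]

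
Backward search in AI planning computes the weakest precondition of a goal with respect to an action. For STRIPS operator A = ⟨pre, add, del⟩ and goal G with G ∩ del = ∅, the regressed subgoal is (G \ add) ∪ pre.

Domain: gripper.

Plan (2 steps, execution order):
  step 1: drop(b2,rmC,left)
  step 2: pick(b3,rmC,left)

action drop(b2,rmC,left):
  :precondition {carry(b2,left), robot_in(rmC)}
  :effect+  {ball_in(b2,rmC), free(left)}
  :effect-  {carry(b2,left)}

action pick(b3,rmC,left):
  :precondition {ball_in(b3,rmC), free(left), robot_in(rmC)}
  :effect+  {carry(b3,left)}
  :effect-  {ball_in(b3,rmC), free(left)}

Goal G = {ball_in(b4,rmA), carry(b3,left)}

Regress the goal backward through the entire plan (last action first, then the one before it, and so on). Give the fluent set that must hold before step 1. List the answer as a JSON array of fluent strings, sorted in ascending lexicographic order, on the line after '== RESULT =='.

Regress step by step:
  through step 2 (pick(b3,rmC,left)): drop {carry(b3,left)}, keep {ball_in(b4,rmA)}, require {ball_in(b3,rmC), free(left), robot_in(rmC)}
    → {ball_in(b3,rmC), ball_in(b4,rmA), free(left), robot_in(rmC)}
  through step 1 (drop(b2,rmC,left)): drop {free(left)}, keep {ball_in(b3,rmC), ball_in(b4,rmA), robot_in(rmC)}, require {carry(b2,left), robot_in(rmC)}
    → {ball_in(b3,rmC), ball_in(b4,rmA), carry(b2,left), robot_in(rmC)}

== RESULT ==
["ball_in(b3,rmC)", "ball_in(b4,rmA)", "carry(b2,left)", "robot_in(rmC)"]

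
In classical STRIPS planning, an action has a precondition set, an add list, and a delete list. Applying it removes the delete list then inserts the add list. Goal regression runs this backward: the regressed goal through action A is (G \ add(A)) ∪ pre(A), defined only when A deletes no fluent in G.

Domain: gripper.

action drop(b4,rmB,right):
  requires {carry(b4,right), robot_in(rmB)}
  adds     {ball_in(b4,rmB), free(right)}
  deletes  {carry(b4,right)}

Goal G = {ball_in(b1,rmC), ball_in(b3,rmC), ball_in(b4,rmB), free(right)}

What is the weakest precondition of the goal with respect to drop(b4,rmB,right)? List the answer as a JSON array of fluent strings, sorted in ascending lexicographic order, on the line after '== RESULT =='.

Regress:
  G ∩ del = {}  (empty — regression defined)
  G \ add = {ball_in(b1,rmC), ball_in(b3,rmC), ball_in(b4,rmB), free(right)} \ {ball_in(b4,rmB), free(right)} = {ball_in(b1,rmC), ball_in(b3,rmC)}
  ∪ pre   = {ball_in(b1,rmC), ball_in(b3,rmC)} ∪ {carry(b4,right), robot_in(rmB)}
          = {ball_in(b1,rmC), ball_in(b3,rmC), carry(b4,right), robot_in(rmB)}

== RESULT ==
["ball_in(b1,rmC)", "ball_in(b3,rmC)", "carry(b4,right)", "robot_in(rmB)"]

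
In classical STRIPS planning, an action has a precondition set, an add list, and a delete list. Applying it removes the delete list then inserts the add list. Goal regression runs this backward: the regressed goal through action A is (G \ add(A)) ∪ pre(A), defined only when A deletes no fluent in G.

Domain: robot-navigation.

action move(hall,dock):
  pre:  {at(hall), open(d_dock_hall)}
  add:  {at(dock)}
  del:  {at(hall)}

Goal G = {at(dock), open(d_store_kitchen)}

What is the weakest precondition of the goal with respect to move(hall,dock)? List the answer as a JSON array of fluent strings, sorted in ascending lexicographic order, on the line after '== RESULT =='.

Regress:
  G ∩ del = {}  (empty — regression defined)
  G \ add = {at(dock), open(d_store_kitchen)} \ {at(dock)} = {open(d_store_kitchen)}
  ∪ pre   = {open(d_store_kitchen)} ∪ {at(hall), open(d_dock_hall)}
          = {at(hall), open(d_dock_hall), open(d_store_kitchen)}

== RESULT ==
["at(hall)", "open(d_dock_hall)", "open(d_store_kitchen)"]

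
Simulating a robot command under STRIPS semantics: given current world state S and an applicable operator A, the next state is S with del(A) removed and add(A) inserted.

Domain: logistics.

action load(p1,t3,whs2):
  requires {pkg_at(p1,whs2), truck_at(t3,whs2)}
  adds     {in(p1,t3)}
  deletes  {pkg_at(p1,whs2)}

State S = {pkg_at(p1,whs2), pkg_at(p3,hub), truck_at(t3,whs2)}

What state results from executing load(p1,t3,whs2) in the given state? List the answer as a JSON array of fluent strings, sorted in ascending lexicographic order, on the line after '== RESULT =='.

Progress:
  pre ⊆ S: {pkg_at(p1,whs2), truck_at(t3,whs2)} ⊆ S  — applicable
  S \ del = {pkg_at(p3,hub), truck_at(t3,whs2)}
  ∪ add   = {in(p1,t3), pkg_at(p3,hub), truck_at(t3,whs2)}

== RESULT ==
["in(p1,t3)", "pkg_at(p3,hub)", "truck_at(t3,whs2)"]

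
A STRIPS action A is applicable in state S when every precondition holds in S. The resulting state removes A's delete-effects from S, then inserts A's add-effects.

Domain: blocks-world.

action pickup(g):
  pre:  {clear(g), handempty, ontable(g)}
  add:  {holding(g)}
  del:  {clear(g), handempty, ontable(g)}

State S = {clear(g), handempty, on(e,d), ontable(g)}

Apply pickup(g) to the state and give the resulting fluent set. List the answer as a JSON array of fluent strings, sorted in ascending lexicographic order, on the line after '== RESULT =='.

Progress:
  pre ⊆ S: {clear(g), handempty, ontable(g)} ⊆ S  — applicable
  S \ del = {on(e,d)}
  ∪ add   = {holding(g), on(e,d)}

== RESULT ==
["holding(g)", "on(e,d)"]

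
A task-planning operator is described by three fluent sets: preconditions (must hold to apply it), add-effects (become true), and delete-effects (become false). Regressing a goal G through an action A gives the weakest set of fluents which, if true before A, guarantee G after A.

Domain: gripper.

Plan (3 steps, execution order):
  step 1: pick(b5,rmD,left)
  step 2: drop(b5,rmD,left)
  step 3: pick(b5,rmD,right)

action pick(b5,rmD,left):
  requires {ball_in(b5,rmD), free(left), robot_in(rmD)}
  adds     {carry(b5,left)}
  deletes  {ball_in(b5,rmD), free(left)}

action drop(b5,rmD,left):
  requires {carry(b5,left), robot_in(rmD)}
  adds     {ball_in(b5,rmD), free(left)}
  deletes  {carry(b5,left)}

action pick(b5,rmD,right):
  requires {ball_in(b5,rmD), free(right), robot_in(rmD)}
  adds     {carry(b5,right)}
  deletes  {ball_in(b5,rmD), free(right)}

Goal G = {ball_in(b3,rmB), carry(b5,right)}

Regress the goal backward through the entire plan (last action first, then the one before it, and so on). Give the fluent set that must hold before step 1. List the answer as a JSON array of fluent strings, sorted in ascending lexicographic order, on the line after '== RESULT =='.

Work backward from the goal:
  through step 3 (pick(b5,rmD,right)): drop {carry(b5,right)}, keep {ball_in(b3,rmB)}, require {ball_in(b5,rmD), free(right), robot_in(rmD)}
    → {ball_in(b3,rmB), ball_in(b5,rmD), free(right), robot_in(rmD)}
  through step 2 (drop(b5,rmD,left)): drop {ball_in(b5,rmD)}, keep {ball_in(b3,rmB), free(right), robot_in(rmD)}, require {carry(b5,left), robot_in(rmD)}
    → {ball_in(b3,rmB), carry(b5,left), free(right), robot_in(rmD)}
  through step 1 (pick(b5,rmD,left)): drop {carry(b5,left)}, keep {ball_in(b3,rmB), free(right), robot_in(rmD)}, require {ball_in(b5,rmD), free(left), robot_in(rmD)}
    → {ball_in(b3,rmB), ball_in(b5,rmD), free(left), free(right), robot_in(rmD)}

== RESULT ==
["ball_in(b3,rmB)", "ball_in(b5,rmD)", "free(left)", "free(right)", "robot_in(rmD)"]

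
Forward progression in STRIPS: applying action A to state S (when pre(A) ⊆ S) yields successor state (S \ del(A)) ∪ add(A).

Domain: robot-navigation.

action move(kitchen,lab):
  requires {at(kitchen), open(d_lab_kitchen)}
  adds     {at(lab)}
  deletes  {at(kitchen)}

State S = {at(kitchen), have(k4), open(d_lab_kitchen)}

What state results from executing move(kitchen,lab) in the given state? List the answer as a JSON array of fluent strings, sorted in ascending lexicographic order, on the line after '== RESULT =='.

Progress:
  pre ⊆ S: {at(kitchen), open(d_lab_kitchen)} ⊆ S  — applicable
  S \ del = {have(k4), open(d_lab_kitchen)}
  ∪ add   = {at(lab), have(k4), open(d_lab_kitchen)}

== RESULT ==
["at(lab)", "have(k4)", "open(d_lab_kitchen)"]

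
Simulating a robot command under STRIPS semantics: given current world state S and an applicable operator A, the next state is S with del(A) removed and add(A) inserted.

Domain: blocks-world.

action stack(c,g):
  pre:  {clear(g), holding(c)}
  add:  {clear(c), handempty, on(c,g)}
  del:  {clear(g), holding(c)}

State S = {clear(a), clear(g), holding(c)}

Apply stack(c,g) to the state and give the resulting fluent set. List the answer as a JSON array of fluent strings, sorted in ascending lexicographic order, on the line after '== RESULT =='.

Compute (S \ del) ∪ add:
  pre ⊆ S: {clear(g), holding(c)} ⊆ S  — applicable
  S \ del = {clear(a)}
  ∪ add   = {clear(a), clear(c), handempty, on(c,g)}

== RESULT ==
["clear(a)", "clear(c)", "handempty", "on(c,g)"]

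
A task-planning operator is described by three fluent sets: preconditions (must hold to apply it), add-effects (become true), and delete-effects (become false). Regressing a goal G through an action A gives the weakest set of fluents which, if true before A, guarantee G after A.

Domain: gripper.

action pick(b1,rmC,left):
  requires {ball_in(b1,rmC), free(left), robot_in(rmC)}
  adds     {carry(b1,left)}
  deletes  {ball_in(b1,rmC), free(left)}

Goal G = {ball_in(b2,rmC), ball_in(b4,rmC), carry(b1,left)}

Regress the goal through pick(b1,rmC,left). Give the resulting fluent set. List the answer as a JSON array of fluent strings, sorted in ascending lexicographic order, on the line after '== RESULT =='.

Regress:
  G ∩ del = {}  (empty — regression defined)
  G \ add = {ball_in(b2,rmC), ball_in(b4,rmC), carry(b1,left)} \ {carry(b1,left)} = {ball_in(b2,rmC), ball_in(b4,rmC)}
  ∪ pre   = {ball_in(b2,rmC), ball_in(b4,rmC)} ∪ {ball_in(b1,rmC), free(left), robot_in(rmC)}
          = {ball_in(b1,rmC), ball_in(b2,rmC), ball_in(b4,rmC), free(left), robot_in(rmC)}

== RESULT ==
["ball_in(b1,rmC)", "ball_in(b2,rmC)", "ball_in(b4,rmC)", "free(left)", "robot_in(rmC)"]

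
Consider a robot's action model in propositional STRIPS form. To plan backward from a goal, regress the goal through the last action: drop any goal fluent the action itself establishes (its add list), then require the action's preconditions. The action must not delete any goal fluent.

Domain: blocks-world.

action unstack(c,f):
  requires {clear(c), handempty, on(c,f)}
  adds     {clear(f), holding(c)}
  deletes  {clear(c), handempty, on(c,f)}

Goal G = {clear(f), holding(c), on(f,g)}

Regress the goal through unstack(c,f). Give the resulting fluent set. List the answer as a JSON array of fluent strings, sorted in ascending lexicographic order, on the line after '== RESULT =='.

Regress:
  G ∩ del = {}  (empty — regression defined)
  G \ add = {clear(f), holding(c), on(f,g)} \ {clear(f), holding(c)} = {on(f,g)}
  ∪ pre   = {on(f,g)} ∪ {clear(c), handempty, on(c,f)}
          = {clear(c), handempty, on(c,f), on(f,g)}

== RESULT ==
["clear(c)", "handempty", "on(c,f)", "on(f,g)"]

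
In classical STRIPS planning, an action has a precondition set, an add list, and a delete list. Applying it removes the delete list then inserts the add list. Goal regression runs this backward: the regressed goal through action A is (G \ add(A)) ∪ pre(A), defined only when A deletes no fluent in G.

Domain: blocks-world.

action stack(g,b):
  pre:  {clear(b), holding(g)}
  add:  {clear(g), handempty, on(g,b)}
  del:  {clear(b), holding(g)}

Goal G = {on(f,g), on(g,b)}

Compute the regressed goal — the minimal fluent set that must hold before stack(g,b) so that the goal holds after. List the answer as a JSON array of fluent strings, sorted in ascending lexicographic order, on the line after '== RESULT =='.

Compute (G \ add) ∪ pre:
  G ∩ del = {}  (empty — regression defined)
  G \ add = {on(f,g), on(g,b)} \ {clear(g), handempty, on(g,b)} = {on(f,g)}
  ∪ pre   = {on(f,g)} ∪ {clear(b), holding(g)}
          = {clear(b), holding(g), on(f,g)}

== RESULT ==
["clear(b)", "holding(g)", "on(f,g)"]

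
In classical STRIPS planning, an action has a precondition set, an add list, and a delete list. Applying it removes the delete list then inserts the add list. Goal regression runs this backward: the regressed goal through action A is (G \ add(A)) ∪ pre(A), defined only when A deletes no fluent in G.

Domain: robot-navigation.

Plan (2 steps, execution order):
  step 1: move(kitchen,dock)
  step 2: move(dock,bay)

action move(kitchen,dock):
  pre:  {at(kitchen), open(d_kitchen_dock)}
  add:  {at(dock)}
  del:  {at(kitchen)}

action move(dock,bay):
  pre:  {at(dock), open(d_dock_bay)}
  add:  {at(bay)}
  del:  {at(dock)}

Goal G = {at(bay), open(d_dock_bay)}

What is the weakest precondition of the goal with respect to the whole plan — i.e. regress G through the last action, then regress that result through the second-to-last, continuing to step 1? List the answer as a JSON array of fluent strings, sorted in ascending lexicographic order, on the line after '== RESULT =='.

Regress step by step:
  through step 2 (move(dock,bay)): drop {at(bay)}, keep {open(d_dock_bay)}, require {at(dock), open(d_dock_bay)}
    → {at(dock), open(d_dock_bay)}
  through step 1 (move(kitchen,dock)): drop {at(dock)}, keep {open(d_dock_bay)}, require {at(kitchen), open(d_kitchen_dock)}
    → {at(kitchen), open(d_dock_bay), open(d_kitchen_dock)}

== RESULT ==
["at(kitchen)", "open(d_dock_bay)", "open(d_kitchen_dock)"]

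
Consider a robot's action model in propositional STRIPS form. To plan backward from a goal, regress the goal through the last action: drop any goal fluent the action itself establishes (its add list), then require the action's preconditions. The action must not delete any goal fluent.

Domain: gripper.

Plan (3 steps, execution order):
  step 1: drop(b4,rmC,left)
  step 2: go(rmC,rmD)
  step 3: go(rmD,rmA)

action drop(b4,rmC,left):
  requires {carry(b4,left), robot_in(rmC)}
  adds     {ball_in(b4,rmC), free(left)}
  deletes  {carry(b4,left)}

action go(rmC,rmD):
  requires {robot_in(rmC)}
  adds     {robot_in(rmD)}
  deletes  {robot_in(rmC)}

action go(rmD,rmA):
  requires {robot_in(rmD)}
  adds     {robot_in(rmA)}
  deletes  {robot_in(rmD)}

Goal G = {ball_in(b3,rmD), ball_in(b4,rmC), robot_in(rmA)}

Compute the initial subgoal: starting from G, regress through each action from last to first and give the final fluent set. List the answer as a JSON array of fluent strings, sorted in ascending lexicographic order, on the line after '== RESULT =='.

Regress step by step:
  through step 3 (go(rmD,rmA)): drop {robot_in(rmA)}, keep {ball_in(b3,rmD), ball_in(b4,rmC)}, require {robot_in(rmD)}
    → {ball_in(b3,rmD), ball_in(b4,rmC), robot_in(rmD)}
  through step 2 (go(rmC,rmD)): drop {robot_in(rmD)}, keep {ball_in(b3,rmD), ball_in(b4,rmC)}, require {robot_in(rmC)}
    → {ball_in(b3,rmD), ball_in(b4,rmC), robot_in(rmC)}
  through step 1 (drop(b4,rmC,left)): drop {ball_in(b4,rmC)}, keep {ball_in(b3,rmD), robot_in(rmC)}, require {carry(b4,left), robot_in(rmC)}
    → {ball_in(b3,rmD), carry(b4,left), robot_in(rmC)}

== RESULT ==
["ball_in(b3,rmD)", "carry(b4,left)", "robot_in(rmC)"]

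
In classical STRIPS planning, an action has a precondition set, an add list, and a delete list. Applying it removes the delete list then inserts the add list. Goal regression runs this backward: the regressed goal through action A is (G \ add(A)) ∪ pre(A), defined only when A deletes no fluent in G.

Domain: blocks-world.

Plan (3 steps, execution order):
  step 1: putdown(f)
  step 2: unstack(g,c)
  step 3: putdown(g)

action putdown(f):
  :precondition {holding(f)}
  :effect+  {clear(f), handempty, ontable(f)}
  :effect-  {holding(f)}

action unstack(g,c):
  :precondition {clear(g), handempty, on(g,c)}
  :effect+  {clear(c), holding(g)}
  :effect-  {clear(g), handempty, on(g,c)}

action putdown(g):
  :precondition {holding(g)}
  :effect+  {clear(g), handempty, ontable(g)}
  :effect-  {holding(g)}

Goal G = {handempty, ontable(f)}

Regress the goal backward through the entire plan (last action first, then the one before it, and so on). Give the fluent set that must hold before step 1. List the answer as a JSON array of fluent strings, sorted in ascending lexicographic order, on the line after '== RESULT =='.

Regress step by step:
  through step 3 (putdown(g)): drop {handempty}, keep {ontable(f)}, require {holding(g)}
    → {holding(g), ontable(f)}
  through step 2 (unstack(g,c)): drop {holding(g)}, keep {ontable(f)}, require {clear(g), handempty, on(g,c)}
    → {clear(g), handempty, on(g,c), ontable(f)}
  through step 1 (putdown(f)): drop {handempty, ontable(f)}, keep {clear(g), on(g,c)}, require {holding(f)}
    → {clear(g), holding(f), on(g,c)}

== RESULT ==
["clear(g)", "holding(f)", "on(g,c)"]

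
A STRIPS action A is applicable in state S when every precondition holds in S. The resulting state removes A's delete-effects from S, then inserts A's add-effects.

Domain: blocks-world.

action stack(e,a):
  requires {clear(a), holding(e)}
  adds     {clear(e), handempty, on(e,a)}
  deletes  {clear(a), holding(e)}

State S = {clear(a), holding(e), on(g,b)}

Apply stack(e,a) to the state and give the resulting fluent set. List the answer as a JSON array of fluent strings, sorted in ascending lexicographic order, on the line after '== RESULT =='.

Progress:
  pre ⊆ S: {clear(a), holding(e)} ⊆ S  — applicable
  S \ del = {on(g,b)}
  ∪ add   = {clear(e), handempty, on(e,a), on(g,b)}

== RESULT ==
["clear(e)", "handempty", "on(e,a)", "on(g,b)"]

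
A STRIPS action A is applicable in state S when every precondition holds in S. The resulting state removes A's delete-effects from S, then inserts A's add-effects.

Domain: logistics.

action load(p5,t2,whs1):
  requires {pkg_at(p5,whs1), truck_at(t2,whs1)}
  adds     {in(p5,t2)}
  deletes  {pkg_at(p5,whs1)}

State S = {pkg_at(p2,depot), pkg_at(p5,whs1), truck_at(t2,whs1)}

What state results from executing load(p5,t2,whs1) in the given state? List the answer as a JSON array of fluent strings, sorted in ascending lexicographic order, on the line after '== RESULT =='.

Compute (S \ del) ∪ add:
  pre ⊆ S: {pkg_at(p5,whs1), truck_at(t2,whs1)} ⊆ S  — applicable
  S \ del = {pkg_at(p2,depot), truck_at(t2,whs1)}
  ∪ add   = {in(p5,t2), pkg_at(p2,depot), truck_at(t2,whs1)}

== RESULT ==
["in(p5,t2)", "pkg_at(p2,depot)", "truck_at(t2,whs1)"]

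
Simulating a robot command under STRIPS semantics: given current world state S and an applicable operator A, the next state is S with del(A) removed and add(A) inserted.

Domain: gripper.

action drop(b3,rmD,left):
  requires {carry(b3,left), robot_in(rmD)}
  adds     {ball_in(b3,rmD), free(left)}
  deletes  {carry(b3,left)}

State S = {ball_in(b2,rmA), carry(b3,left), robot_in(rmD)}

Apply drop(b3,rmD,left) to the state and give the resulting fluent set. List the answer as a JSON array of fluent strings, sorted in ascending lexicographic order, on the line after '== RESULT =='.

Compute (S \ del) ∪ add:
  pre ⊆ S: {carry(b3,left), robot_in(rmD)} ⊆ S  — applicable
  S \ del = {ball_in(b2,rmA), robot_in(rmD)}
  ∪ add   = {ball_in(b2,rmA), ball_in(b3,rmD), free(left), robot_in(rmD)}

== RESULT ==
["ball_in(b2,rmA)", "ball_in(b3,rmD)", "free(left)", "robot_in(rmD)"]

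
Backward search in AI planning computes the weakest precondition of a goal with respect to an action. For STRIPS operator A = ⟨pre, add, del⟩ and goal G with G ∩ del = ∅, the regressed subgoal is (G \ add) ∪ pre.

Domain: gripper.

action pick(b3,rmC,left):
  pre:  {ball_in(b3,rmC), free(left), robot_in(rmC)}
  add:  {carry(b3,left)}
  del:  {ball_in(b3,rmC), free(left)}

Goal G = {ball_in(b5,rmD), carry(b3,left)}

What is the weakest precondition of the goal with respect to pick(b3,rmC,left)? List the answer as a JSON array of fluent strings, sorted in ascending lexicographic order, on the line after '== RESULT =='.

Regress:
  G ∩ del = {}  (empty — regression defined)
  G \ add = {ball_in(b5,rmD), carry(b3,left)} \ {carry(b3,left)} = {ball_in(b5,rmD)}
  ∪ pre   = {ball_in(b5,rmD)} ∪ {ball_in(b3,rmC), free(left), robot_in(rmC)}
          = {ball_in(b3,rmC), ball_in(b5,rmD), free(left), robot_in(rmC)}

== RESULT ==
["ball_in(b3,rmC)", "ball_in(b5,rmD)", "free(left)", "robot_in(rmC)"]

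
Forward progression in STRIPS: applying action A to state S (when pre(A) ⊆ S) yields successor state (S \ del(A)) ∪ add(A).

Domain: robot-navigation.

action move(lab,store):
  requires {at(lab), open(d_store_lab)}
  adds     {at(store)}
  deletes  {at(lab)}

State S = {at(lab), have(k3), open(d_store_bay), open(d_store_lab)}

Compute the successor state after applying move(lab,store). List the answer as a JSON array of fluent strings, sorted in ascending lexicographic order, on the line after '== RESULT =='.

Progress:
  pre ⊆ S: {at(lab), open(d_store_lab)} ⊆ S  — applicable
  S \ del = {have(k3), open(d_store_bay), open(d_store_lab)}
  ∪ add   = {at(store), have(k3), open(d_store_bay), open(d_store_lab)}

== RESULT ==
["at(store)", "have(k3)", "open(d_store_bay)", "open(d_store_lab)"]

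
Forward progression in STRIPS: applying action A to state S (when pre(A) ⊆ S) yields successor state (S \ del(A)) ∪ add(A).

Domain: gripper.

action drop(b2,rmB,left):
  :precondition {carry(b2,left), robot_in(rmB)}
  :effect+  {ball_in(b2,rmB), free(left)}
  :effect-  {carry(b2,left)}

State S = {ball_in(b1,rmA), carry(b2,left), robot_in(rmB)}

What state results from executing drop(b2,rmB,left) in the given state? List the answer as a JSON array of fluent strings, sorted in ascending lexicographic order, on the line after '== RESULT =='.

Progress:
  pre ⊆ S: {carry(b2,left), robot_in(rmB)} ⊆ S  — applicable
  S \ del = {ball_in(b1,rmA), robot_in(rmB)}
  ∪ add   = {ball_in(b1,rmA), ball_in(b2,rmB), free(left), robot_in(rmB)}

== RESULT ==
["ball_in(b1,rmA)", "ball_in(b2,rmB)", "free(left)", "robot_in(rmB)"]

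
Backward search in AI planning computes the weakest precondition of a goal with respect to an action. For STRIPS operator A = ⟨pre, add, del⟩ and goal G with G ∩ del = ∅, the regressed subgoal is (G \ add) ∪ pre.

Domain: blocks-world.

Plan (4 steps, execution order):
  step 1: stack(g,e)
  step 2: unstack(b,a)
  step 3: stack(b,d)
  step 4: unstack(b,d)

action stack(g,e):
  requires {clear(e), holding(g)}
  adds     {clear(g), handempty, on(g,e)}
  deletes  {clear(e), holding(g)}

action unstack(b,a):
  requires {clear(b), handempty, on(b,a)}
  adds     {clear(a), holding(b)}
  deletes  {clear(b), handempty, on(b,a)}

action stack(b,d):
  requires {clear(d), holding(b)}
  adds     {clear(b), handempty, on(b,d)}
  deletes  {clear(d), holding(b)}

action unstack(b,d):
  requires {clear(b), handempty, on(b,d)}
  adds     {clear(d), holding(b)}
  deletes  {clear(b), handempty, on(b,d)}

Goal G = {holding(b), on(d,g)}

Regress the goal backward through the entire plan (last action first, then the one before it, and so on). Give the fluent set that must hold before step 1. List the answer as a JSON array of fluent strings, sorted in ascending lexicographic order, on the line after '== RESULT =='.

Work backward from the goal:
  through step 4 (unstack(b,d)): drop {holding(b)}, keep {on(d,g)}, require {clear(b), handempty, on(b,d)}
    → {clear(b), handempty, on(b,d), on(d,g)}
  through step 3 (stack(b,d)): drop {clear(b), handempty, on(b,d)}, keep {on(d,g)}, require {clear(d), holding(b)}
    → {clear(d), holding(b), on(d,g)}
  through step 2 (unstack(b,a)): drop {holding(b)}, keep {clear(d), on(d,g)}, require {clear(b), handempty, on(b,a)}
    → {clear(b), clear(d), handempty, on(b,a), on(d,g)}
  through step 1 (stack(g,e)): drop {handempty}, keep {clear(b), clear(d), on(b,a), on(d,g)}, require {clear(e), holding(g)}
    → {clear(b), clear(d), clear(e), holding(g), on(b,a), on(d,g)}

== RESULT ==
["clear(b)", "clear(d)", "clear(e)", "holding(g)", "on(b,a)", "on(d,g)"]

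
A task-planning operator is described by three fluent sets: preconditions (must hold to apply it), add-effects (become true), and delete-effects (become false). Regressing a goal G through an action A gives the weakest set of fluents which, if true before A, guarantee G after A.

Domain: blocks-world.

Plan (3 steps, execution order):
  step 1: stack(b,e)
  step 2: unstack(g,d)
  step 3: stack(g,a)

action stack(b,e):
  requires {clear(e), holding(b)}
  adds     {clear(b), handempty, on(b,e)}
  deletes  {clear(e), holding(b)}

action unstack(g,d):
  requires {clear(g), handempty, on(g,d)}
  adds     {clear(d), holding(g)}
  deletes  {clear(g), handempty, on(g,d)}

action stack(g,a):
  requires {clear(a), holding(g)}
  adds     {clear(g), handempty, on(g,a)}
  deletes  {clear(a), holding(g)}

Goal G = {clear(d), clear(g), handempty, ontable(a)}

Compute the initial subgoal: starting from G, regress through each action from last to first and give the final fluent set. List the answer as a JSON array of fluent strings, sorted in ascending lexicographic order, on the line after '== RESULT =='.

Work backward from the goal:
  through step 3 (stack(g,a)): drop {clear(g), handempty}, keep {clear(d), ontable(a)}, require {clear(a), holding(g)}
    → {clear(a), clear(d), holding(g), ontable(a)}
  through step 2 (unstack(g,d)): drop {clear(d), holding(g)}, keep {clear(a), ontable(a)}, require {clear(g), handempty, on(g,d)}
    → {clear(a), clear(g), handempty, on(g,d), ontable(a)}
  through step 1 (stack(b,e)): drop {handempty}, keep {clear(a), clear(g), on(g,d), ontable(a)}, require {clear(e), holding(b)}
    → {clear(a), clear(e), clear(g), holding(b), on(g,d), ontable(a)}

== RESULT ==
["clear(a)", "clear(e)", "clear(g)", "holding(b)", "on(g,d)", "ontable(a)"]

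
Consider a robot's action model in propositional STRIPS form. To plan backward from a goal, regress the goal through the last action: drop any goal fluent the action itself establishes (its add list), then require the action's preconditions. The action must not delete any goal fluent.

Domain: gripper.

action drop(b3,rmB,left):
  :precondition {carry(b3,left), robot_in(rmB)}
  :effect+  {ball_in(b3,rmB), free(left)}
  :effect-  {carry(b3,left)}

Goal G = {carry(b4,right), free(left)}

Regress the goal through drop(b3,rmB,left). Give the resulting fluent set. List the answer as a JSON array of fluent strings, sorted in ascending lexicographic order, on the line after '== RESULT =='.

Regress:
  G ∩ del = {}  (empty — regression defined)
  G \ add = {carry(b4,right), free(left)} \ {ball_in(b3,rmB), free(left)} = {carry(b4,right)}
  ∪ pre   = {carry(b4,right)} ∪ {carry(b3,left), robot_in(rmB)}
          = {carry(b3,left), carry(b4,right), robot_in(rmB)}

== RESULT ==
["carry(b3,left)", "carry(b4,right)", "robot_in(rmB)"]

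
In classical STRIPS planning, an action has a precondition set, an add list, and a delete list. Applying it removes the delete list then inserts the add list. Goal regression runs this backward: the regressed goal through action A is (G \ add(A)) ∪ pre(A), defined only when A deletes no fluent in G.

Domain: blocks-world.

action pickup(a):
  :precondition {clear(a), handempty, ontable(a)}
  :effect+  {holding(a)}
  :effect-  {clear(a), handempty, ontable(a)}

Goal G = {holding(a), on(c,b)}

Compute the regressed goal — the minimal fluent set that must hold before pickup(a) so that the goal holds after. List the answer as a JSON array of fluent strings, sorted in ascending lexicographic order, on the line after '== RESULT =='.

Compute (G \ add) ∪ pre:
  G ∩ del = {}  (empty — regression defined)
  G \ add = {holding(a), on(c,b)} \ {holding(a)} = {on(c,b)}
  ∪ pre   = {on(c,b)} ∪ {clear(a), handempty, ontable(a)}
          = {clear(a), handempty, on(c,b), ontable(a)}

== RESULT ==
["clear(a)", "handempty", "on(c,b)", "ontable(a)"]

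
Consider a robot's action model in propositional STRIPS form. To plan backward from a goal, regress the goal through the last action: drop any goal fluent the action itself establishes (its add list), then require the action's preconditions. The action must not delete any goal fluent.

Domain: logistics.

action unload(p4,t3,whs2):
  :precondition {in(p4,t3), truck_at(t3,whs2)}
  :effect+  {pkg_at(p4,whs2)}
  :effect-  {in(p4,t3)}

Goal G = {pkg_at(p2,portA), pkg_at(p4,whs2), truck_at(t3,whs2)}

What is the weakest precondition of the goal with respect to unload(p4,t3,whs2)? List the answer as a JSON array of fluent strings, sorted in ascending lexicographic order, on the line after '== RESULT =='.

Regress:
  G ∩ del = {}  (empty — regression defined)
  G \ add = {pkg_at(p2,portA), pkg_at(p4,whs2), truck_at(t3,whs2)} \ {pkg_at(p4,whs2)} = {pkg_at(p2,portA), truck_at(t3,whs2)}
  ∪ pre   = {pkg_at(p2,portA), truck_at(t3,whs2)} ∪ {in(p4,t3), truck_at(t3,whs2)}
          = {in(p4,t3), pkg_at(p2,portA), truck_at(t3,whs2)}

== RESULT ==
["in(p4,t3)", "pkg_at(p2,portA)", "truck_at(t3,whs2)"]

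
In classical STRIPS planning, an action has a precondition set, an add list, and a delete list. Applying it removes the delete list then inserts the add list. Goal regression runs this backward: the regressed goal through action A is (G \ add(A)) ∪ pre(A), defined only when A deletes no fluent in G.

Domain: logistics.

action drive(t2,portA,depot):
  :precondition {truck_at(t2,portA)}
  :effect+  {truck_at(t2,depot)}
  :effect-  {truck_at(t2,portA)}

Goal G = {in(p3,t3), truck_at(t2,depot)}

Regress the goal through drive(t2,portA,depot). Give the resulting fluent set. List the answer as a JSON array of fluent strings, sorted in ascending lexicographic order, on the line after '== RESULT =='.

Regress:
  G ∩ del = {}  (empty — regression defined)
  G \ add = {in(p3,t3), truck_at(t2,depot)} \ {truck_at(t2,depot)} = {in(p3,t3)}
  ∪ pre   = {in(p3,t3)} ∪ {truck_at(t2,portA)}
          = {in(p3,t3), truck_at(t2,portA)}

== RESULT ==
["in(p3,t3)", "truck_at(t2,portA)"]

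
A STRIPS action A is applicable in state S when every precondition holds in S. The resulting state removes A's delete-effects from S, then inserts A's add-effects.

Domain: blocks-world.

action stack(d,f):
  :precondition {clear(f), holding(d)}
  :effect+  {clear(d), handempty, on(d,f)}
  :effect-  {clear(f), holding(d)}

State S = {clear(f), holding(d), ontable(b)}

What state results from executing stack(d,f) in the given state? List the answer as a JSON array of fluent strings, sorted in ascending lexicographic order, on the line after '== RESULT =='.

Progress:
  pre ⊆ S: {clear(f), holding(d)} ⊆ S  — applicable
  S \ del = {ontable(b)}
  ∪ add   = {clear(d), handempty, on(d,f), ontable(b)}

== RESULT ==
["clear(d)", "handempty", "on(d,f)", "ontable(b)"]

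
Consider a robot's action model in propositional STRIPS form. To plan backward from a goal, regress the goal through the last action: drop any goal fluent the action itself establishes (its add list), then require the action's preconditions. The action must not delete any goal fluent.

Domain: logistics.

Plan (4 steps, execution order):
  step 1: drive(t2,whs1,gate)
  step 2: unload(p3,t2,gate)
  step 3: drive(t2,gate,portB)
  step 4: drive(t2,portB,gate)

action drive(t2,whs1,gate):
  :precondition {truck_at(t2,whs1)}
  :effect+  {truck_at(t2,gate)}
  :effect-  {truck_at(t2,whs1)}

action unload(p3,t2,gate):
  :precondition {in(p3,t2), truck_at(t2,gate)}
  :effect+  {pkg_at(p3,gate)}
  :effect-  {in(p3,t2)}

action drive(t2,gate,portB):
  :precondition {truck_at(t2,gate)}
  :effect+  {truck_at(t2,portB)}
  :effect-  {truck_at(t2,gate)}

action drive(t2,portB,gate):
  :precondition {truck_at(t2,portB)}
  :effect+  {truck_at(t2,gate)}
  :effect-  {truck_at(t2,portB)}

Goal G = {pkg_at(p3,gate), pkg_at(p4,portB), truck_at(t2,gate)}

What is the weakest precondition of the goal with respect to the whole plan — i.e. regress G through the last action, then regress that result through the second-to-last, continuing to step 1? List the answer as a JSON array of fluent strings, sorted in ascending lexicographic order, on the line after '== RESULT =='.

Regress step by step:
  through step 4 (drive(t2,portB,gate)): drop {truck_at(t2,gate)}, keep {pkg_at(p3,gate), pkg_at(p4,portB)}, require {truck_at(t2,portB)}
    → {pkg_at(p3,gate), pkg_at(p4,portB), truck_at(t2,portB)}
  through step 3 (drive(t2,gate,portB)): drop {truck_at(t2,portB)}, keep {pkg_at(p3,gate), pkg_at(p4,portB)}, require {truck_at(t2,gate)}
    → {pkg_at(p3,gate), pkg_at(p4,portB), truck_at(t2,gate)}
  through step 2 (unload(p3,t2,gate)): drop {pkg_at(p3,gate)}, keep {pkg_at(p4,portB), truck_at(t2,gate)}, require {in(p3,t2), truck_at(t2,gate)}
    → {in(p3,t2), pkg_at(p4,portB), truck_at(t2,gate)}
  through step 1 (drive(t2,whs1,gate)): drop {truck_at(t2,gate)}, keep {in(p3,t2), pkg_at(p4,portB)}, require {truck_at(t2,whs1)}
    → {in(p3,t2), pkg_at(p4,portB), truck_at(t2,whs1)}

== RESULT ==
["in(p3,t2)", "pkg_at(p4,portB)", "truck_at(t2,whs1)"]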